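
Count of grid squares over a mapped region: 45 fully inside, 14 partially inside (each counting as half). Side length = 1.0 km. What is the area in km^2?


effective squares = 45 + 14 * 0.5 = 52.0
area = 52.0 * 1.0 = 52.0 km^2

52.0 km^2


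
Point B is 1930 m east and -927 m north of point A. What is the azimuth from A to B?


az = atan2(1930, -927) = 115.7 deg
adjusted to 0-360: 115.7 degrees

115.7 degrees


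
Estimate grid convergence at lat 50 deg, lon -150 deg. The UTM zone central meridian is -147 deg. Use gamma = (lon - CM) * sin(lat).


gamma = (-150 - -147) * sin(50) = -3 * 0.766044 = -2.298 degrees

-2.298 degrees


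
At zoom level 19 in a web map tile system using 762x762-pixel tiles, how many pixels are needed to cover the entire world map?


tiles per axis = 2^19 = 524288
total tiles = 524288^2 = 274877906944
pixels per axis = 524288 * 762 = 399507456
total pixels = 399507456^2 = 159606207399591936

159606207399591936 pixels


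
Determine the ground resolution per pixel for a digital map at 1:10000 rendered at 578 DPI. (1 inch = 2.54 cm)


pixel_cm = 2.54 / 578 ≈ 0.004394 cm
ground = pixel_cm * 10000 / 100 = 2.54 * 10000 / (578 * 100) = 25400 / 57800 ≈ 0.44 m

0.44 m


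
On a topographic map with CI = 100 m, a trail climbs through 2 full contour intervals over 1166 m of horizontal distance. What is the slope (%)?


elevation change = 2 * 100 = 200 m
slope = 200 / 1166 * 100 = 17.2%

17.2%


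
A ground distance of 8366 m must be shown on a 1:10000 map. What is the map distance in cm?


map_cm = 8366 * 100 / 10000 = 83.66 cm

83.66 cm


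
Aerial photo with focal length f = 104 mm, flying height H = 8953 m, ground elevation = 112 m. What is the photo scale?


scale = f / (H - h) = 104 mm / 8841 m = 104 / 8841000 = 1:85010

1:85010


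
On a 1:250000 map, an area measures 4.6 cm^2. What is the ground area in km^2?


ground_area = 4.6 * (250000/100)^2 = 28750000.0 m^2 = 28.75 km^2

28.75 km^2


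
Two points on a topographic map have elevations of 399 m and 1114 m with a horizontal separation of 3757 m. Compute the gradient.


gradient = (1114 - 399) / 3757 = 715 / 3757 = 0.1903

0.1903


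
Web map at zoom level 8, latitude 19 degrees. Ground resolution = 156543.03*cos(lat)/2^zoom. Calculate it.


res = 156543.03 * cos(19) / 2^8 = 156543.03 * 0.94551858 / 256 = 578.18 m/pixel

578.18 m/pixel


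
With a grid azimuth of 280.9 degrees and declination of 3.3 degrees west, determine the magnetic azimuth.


magnetic azimuth = grid azimuth - declination (east +ve)
mag_az = 280.9 - -3.3 = 284.2 degrees

284.2 degrees


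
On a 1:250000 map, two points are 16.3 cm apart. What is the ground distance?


ground = 16.3 cm * 250000 / 100 = 40750.0 m = 40.75 km

40.75 km


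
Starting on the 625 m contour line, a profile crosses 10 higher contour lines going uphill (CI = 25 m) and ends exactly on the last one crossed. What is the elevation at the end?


elevation = 625 + 10 * 25 = 875 m

875 m


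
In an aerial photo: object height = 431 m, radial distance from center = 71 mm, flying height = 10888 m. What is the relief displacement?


d = h * r / H = 431 * 71 / 10888 = 2.81 mm

2.81 mm


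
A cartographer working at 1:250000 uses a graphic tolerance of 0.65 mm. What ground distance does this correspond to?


ground = 0.65 mm * 250000 / 1000 = 162.5 m

162.5 m


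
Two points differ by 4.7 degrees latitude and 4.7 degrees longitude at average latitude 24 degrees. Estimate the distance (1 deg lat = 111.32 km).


dlat_km = 4.7 * 111.32 = 523.204
dlon_km = 4.7 * 111.32 * cos(24) ≈ 477.971
dist = sqrt(523.204^2 + 477.971^2) ≈ 708.7 km

708.7 km


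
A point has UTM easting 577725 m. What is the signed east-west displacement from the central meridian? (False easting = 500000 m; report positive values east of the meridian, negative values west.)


displacement = 577725 - 500000 = 77725 m

77725 m


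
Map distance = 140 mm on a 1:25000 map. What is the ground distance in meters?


ground = 140 mm * 25000 / 1000 = 3500.0 m

3500.0 m


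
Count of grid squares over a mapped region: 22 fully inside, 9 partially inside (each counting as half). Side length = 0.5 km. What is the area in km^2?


effective squares = 22 + 9 * 0.5 = 26.5
area = 26.5 * 0.25 = 6.625 km^2

6.625 km^2


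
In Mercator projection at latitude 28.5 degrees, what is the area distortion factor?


area_distortion = 1/cos^2(28.5) = 1.295

1.295


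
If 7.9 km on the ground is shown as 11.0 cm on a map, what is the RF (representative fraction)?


ground = 7.9 km = 790000 cm; RF denominator = ground / map = 790000 / 11.0 ≈ 71818; RF = 1:71818

1:71818


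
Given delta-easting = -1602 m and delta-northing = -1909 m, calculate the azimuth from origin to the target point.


az = atan2(-1602, -1909) = -140.0 deg
adjusted to 0-360: 220.0 degrees

220.0 degrees


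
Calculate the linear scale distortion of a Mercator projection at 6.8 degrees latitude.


SF = 1 / cos(6.8) = 1 / 0.992966 = 1.007

1.007


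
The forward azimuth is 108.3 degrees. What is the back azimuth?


back azimuth = (108.3 + 180) mod 360 = 288.3 degrees

288.3 degrees


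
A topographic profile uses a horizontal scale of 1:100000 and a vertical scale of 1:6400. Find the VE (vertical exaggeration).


VE = horizontal_scale / vertical_scale = 100000 / 6400 = 15.625 ≈ 15.6

15.6x


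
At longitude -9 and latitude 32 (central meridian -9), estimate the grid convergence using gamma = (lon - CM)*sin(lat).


gamma = (-9 - -9) * sin(32) = 0 * 0.529919 = 0.0 degrees

0.0 degrees


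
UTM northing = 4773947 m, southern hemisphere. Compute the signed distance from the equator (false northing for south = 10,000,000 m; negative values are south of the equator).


For southern: actual = 4773947 - 10000000 = -5226053 m

-5226053 m


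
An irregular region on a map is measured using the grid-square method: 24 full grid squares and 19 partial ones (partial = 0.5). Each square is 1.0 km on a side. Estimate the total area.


effective squares = 24 + 19 * 0.5 = 33.5
area = 33.5 * 1.0 = 33.5 km^2

33.5 km^2


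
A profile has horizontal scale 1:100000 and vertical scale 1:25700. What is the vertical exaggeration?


VE = horizontal_scale / vertical_scale = 100000 / 25700 ≈ 3.9

3.9x


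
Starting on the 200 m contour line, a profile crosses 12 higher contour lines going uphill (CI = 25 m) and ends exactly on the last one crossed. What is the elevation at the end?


elevation = 200 + 12 * 25 = 500 m

500 m


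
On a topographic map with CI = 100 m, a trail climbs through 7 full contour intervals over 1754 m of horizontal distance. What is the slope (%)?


elevation change = 7 * 100 = 700 m
slope = 700 / 1754 * 100 = 39.9%

39.9%


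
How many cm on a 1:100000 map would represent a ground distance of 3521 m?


map_cm = 3521 * 100 / 100000 = 3.521 cm ≈ 3.52 cm

3.52 cm


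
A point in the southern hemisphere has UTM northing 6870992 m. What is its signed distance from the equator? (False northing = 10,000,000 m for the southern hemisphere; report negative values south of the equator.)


For southern: actual = 6870992 - 10000000 = -3129008 m

-3129008 m


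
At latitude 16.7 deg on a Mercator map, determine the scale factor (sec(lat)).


SF = 1 / cos(16.7) = 1 / 0.957822 = 1.044

1.044


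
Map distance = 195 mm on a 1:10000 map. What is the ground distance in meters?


ground = 195 mm * 10000 / 1000 = 1950.0 m

1950.0 m


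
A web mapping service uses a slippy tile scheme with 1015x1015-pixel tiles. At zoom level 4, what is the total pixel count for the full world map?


tiles per axis = 2^4 = 16
total tiles = 16^2 = 256
pixels per axis = 16 * 1015 = 16240
total pixels = 16240^2 = 263737600

263737600 pixels


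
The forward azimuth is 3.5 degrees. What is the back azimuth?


back azimuth = (3.5 + 180) mod 360 = 183.5 degrees

183.5 degrees


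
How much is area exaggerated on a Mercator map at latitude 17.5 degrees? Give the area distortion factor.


area_distortion = 1/cos^2(17.5) = 1.099

1.099


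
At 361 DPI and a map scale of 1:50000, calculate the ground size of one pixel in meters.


pixel_cm = 2.54 / 361 ≈ 0.007036 cm
ground = pixel_cm * 50000 / 100 = 2.54 * 50000 / (361 * 100) = 127000 / 36100 ≈ 3.52 m

3.52 m


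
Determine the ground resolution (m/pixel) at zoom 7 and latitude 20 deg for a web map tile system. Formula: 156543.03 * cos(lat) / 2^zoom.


res = 156543.03 * cos(20) / 2^7 = 156543.03 * 0.93969262 / 128 = 1149.24 m/pixel

1149.24 m/pixel


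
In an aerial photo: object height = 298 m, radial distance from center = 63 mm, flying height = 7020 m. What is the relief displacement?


d = h * r / H = 298 * 63 / 7020 = 2.67 mm

2.67 mm


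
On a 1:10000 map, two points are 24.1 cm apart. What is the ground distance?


ground = 24.1 cm * 10000 / 100 = 2410.0 m = 2.41 km

2.41 km


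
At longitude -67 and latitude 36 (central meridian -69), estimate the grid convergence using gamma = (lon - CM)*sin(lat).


gamma = (-67 - -69) * sin(36) = 2 * 0.587785 = 1.176 degrees

1.176 degrees


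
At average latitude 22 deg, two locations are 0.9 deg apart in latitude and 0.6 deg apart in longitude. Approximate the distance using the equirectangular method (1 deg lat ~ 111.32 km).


dlat_km = 0.9 * 111.32 = 100.188
dlon_km = 0.6 * 111.32 * cos(22) ≈ 61.928
dist = sqrt(100.188^2 + 61.928^2) ≈ 117.8 km

117.8 km


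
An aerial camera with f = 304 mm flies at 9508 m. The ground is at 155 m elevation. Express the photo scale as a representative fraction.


scale = f / (H - h) = 304 mm / 9353 m = 304 / 9353000 = 1:30766

1:30766


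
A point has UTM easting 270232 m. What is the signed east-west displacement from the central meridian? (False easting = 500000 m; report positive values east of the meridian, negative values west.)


displacement = 270232 - 500000 = -229768 m

-229768 m


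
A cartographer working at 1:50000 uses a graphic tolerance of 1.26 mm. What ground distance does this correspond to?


ground = 1.26 mm * 50000 / 1000 = 63.0 m

63.0 m


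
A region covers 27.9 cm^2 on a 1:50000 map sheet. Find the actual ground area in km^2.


ground_area = 27.9 * (50000/100)^2 = 6975000.0 m^2 = 6.975 km^2

6.975 km^2


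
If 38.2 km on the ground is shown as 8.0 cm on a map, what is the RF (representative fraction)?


ground = 38.2 km = 3820000 cm; RF denominator = ground / map = 3820000 / 8.0 = 477500; RF = 1:477500

1:477500


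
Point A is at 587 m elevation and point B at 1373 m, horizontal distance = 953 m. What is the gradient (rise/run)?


gradient = (1373 - 587) / 953 = 786 / 953 = 0.8248

0.8248


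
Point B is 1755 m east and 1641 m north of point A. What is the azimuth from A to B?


az = atan2(1755, 1641) = 46.9 deg
adjusted to 0-360: 46.9 degrees

46.9 degrees


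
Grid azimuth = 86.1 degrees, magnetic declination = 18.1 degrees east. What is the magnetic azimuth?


magnetic azimuth = grid azimuth - declination (east +ve)
mag_az = 86.1 - 18.1 = 68.0 degrees

68.0 degrees


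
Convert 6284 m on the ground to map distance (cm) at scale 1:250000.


map_cm = 6284 * 100 / 250000 = 2.5136 cm ≈ 2.51 cm

2.51 cm


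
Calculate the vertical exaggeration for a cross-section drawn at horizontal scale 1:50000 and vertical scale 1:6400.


VE = horizontal_scale / vertical_scale = 50000 / 6400 = 7.8125 ≈ 7.8

7.8x


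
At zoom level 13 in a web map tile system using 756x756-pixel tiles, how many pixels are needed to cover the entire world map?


tiles per axis = 2^13 = 8192
total tiles = 8192^2 = 67108864
pixels per axis = 8192 * 756 = 6193152
total pixels = 6193152^2 = 38355131695104

38355131695104 pixels


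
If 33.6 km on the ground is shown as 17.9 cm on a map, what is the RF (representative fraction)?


ground = 33.6 km = 3360000 cm; RF denominator = ground / map = 3360000 / 17.9 ≈ 187709; RF = 1:187709

1:187709


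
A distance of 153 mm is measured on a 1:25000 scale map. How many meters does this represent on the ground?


ground = 153 mm * 25000 / 1000 = 3825.0 m

3825.0 m


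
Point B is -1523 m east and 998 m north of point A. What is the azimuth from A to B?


az = atan2(-1523, 998) = -56.8 deg
adjusted to 0-360: 303.2 degrees

303.2 degrees


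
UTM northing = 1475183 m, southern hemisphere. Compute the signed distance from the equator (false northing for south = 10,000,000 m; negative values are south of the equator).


For southern: actual = 1475183 - 10000000 = -8524817 m

-8524817 m


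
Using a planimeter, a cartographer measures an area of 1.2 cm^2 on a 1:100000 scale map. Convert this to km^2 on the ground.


ground_area = 1.2 * (100000/100)^2 = 1200000.0 m^2 = 1.2 km^2

1.2 km^2


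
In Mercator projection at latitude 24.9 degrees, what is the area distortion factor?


area_distortion = 1/cos^2(24.9) = 1.215

1.215


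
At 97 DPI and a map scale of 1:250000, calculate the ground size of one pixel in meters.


pixel_cm = 2.54 / 97 ≈ 0.026186 cm
ground = pixel_cm * 250000 / 100 = 2.54 * 250000 / (97 * 100) = 635000 / 9700 ≈ 65.46 m

65.46 m


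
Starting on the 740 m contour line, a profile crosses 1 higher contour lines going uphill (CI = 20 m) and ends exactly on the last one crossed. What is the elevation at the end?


elevation = 740 + 1 * 20 = 760 m

760 m


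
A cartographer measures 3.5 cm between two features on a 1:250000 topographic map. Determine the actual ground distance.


ground = 3.5 cm * 250000 / 100 = 8750.0 m = 8.75 km

8.75 km


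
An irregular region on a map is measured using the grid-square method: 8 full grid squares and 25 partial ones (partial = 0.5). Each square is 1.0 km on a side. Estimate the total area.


effective squares = 8 + 25 * 0.5 = 20.5
area = 20.5 * 1.0 = 20.5 km^2

20.5 km^2


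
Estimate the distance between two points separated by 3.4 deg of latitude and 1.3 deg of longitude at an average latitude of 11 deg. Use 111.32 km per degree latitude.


dlat_km = 3.4 * 111.32 = 378.488
dlon_km = 1.3 * 111.32 * cos(11) ≈ 142.057
dist = sqrt(378.488^2 + 142.057^2) ≈ 404.3 km

404.3 km


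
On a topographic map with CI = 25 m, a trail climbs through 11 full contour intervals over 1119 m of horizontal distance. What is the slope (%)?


elevation change = 11 * 25 = 275 m
slope = 275 / 1119 * 100 = 24.6%

24.6%


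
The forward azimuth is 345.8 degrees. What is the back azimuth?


back azimuth = (345.8 + 180) mod 360 = 165.8 degrees

165.8 degrees


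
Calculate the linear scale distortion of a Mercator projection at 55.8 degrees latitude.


SF = 1 / cos(55.8) = 1 / 0.562083 = 1.779

1.779


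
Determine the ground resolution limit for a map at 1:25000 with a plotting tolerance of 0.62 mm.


ground = 0.62 mm * 25000 / 1000 = 15.5 m

15.5 m


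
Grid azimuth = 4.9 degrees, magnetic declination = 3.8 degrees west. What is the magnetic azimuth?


magnetic azimuth = grid azimuth - declination (east +ve)
mag_az = 4.9 - -3.8 = 8.7 degrees

8.7 degrees


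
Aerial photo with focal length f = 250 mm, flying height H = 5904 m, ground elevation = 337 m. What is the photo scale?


scale = f / (H - h) = 250 mm / 5567 m = 250 / 5567000 = 1:22268

1:22268


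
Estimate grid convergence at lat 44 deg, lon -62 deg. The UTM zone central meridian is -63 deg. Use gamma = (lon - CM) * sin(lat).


gamma = (-62 - -63) * sin(44) = 1 * 0.694658 = 0.695 degrees

0.695 degrees


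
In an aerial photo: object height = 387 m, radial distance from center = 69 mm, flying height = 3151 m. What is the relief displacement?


d = h * r / H = 387 * 69 / 3151 = 8.47 mm

8.47 mm


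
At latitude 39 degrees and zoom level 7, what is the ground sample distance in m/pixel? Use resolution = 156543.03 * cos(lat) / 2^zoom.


res = 156543.03 * cos(39) / 2^7 = 156543.03 * 0.77714596 / 128 = 950.44 m/pixel

950.44 m/pixel


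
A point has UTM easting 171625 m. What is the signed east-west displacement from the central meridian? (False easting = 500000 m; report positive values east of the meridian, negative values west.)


displacement = 171625 - 500000 = -328375 m

-328375 m


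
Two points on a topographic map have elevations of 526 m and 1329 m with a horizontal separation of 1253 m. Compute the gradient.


gradient = (1329 - 526) / 1253 = 803 / 1253 = 0.6409

0.6409


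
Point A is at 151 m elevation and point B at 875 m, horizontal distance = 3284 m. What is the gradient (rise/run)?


gradient = (875 - 151) / 3284 = 724 / 3284 = 0.2205

0.2205


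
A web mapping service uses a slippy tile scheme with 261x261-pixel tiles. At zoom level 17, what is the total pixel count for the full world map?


tiles per axis = 2^17 = 131072
total tiles = 131072^2 = 17179869184
pixels per axis = 131072 * 261 = 34209792
total pixels = 34209792^2 = 1170309868683264

1170309868683264 pixels


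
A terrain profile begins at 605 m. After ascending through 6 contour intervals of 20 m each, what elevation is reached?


elevation = 605 + 6 * 20 = 725 m

725 m


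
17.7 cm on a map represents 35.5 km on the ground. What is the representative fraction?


ground = 35.5 km = 3550000 cm; RF denominator = ground / map = 3550000 / 17.7 ≈ 200565; RF = 1:200565

1:200565


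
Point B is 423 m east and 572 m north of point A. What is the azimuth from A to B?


az = atan2(423, 572) = 36.5 deg
adjusted to 0-360: 36.5 degrees

36.5 degrees


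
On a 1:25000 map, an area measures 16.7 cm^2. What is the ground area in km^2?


ground_area = 16.7 * (25000/100)^2 = 1043750.0 m^2 = 1.04375 km^2 ≈ 1.044 km^2

1.044 km^2


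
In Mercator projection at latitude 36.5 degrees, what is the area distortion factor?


area_distortion = 1/cos^2(36.5) = 1.548

1.548


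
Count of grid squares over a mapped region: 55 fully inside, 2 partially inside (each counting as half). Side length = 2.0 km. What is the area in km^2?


effective squares = 55 + 2 * 0.5 = 56.0
area = 56.0 * 4.0 = 224.0 km^2

224.0 km^2


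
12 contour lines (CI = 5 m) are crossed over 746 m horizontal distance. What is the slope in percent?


elevation change = 12 * 5 = 60 m
slope = 60 / 746 * 100 = 8.0%

8.0%


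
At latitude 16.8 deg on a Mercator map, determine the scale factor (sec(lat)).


SF = 1 / cos(16.8) = 1 / 0.957319 = 1.045

1.045


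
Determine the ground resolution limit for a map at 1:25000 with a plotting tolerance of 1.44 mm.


ground = 1.44 mm * 25000 / 1000 = 36.0 m

36.0 m


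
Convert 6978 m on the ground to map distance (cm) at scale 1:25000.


map_cm = 6978 * 100 / 25000 = 27.912 cm ≈ 27.91 cm

27.91 cm


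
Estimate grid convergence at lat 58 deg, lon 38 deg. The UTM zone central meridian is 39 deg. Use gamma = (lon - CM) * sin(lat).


gamma = (38 - 39) * sin(58) = -1 * 0.848048 = -0.848 degrees

-0.848 degrees


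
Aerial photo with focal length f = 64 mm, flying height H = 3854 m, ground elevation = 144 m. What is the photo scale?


scale = f / (H - h) = 64 mm / 3710 m = 64 / 3710000 = 1:57969

1:57969


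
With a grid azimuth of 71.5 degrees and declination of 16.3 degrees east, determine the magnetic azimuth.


magnetic azimuth = grid azimuth - declination (east +ve)
mag_az = 71.5 - 16.3 = 55.2 degrees

55.2 degrees


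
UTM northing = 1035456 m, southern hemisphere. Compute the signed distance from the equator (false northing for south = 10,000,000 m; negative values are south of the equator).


For southern: actual = 1035456 - 10000000 = -8964544 m

-8964544 m


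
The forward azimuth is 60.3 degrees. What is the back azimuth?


back azimuth = (60.3 + 180) mod 360 = 240.3 degrees

240.3 degrees


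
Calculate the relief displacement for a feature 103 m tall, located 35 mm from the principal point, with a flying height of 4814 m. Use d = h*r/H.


d = h * r / H = 103 * 35 / 4814 = 0.75 mm

0.75 mm


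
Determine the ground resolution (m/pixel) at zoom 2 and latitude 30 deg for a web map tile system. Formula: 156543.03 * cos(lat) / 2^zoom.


res = 156543.03 * cos(30) / 2^2 = 156543.03 * 0.8660254 / 4 = 33892.56 m/pixel

33892.56 m/pixel


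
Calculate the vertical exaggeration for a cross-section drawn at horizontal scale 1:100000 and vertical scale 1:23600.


VE = horizontal_scale / vertical_scale = 100000 / 23600 ≈ 4.2

4.2x


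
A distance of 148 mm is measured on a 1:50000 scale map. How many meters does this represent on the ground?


ground = 148 mm * 50000 / 1000 = 7400.0 m

7400.0 m


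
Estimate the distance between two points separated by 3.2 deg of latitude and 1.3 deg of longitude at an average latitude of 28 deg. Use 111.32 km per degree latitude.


dlat_km = 3.2 * 111.32 = 356.224
dlon_km = 1.3 * 111.32 * cos(28) ≈ 127.777
dist = sqrt(356.224^2 + 127.777^2) ≈ 378.4 km

378.4 km


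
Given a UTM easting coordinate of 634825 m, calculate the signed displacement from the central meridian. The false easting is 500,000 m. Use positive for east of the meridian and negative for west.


displacement = 634825 - 500000 = 134825 m

134825 m


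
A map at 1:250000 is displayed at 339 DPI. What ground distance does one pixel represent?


pixel_cm = 2.54 / 339 ≈ 0.007493 cm
ground = pixel_cm * 250000 / 100 = 2.54 * 250000 / (339 * 100) = 635000 / 33900 ≈ 18.73 m

18.73 m


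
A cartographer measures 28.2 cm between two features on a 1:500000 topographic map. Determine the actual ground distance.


ground = 28.2 cm * 500000 / 100 = 141000.0 m = 141.0 km

141.0 km


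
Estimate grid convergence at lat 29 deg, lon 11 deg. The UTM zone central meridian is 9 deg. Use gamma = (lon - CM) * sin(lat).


gamma = (11 - 9) * sin(29) = 2 * 0.48481 = 0.97 degrees

0.97 degrees


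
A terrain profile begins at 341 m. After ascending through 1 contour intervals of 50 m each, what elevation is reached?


elevation = 341 + 1 * 50 = 391 m

391 m


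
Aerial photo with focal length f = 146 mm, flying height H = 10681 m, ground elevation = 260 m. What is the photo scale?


scale = f / (H - h) = 146 mm / 10421 m = 146 / 10421000 = 1:71377

1:71377


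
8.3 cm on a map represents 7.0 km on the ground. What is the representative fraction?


ground = 7.0 km = 700000 cm; RF denominator = ground / map = 700000 / 8.3 ≈ 84337; RF = 1:84337

1:84337


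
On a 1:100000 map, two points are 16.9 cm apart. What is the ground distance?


ground = 16.9 cm * 100000 / 100 = 16900.0 m = 16.9 km

16.9 km


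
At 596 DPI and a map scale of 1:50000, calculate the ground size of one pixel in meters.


pixel_cm = 2.54 / 596 ≈ 0.004262 cm
ground = pixel_cm * 50000 / 100 = 2.54 * 50000 / (596 * 100) = 127000 / 59600 ≈ 2.13 m

2.13 m


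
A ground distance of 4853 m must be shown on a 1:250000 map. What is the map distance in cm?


map_cm = 4853 * 100 / 250000 = 1.9412 cm ≈ 1.94 cm

1.94 cm


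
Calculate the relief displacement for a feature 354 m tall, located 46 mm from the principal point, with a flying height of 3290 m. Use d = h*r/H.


d = h * r / H = 354 * 46 / 3290 = 4.95 mm

4.95 mm


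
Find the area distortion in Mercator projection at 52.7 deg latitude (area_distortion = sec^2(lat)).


area_distortion = 1/cos^2(52.7) = 2.723

2.723


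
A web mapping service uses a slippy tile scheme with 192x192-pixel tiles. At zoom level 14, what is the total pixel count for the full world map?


tiles per axis = 2^14 = 16384
total tiles = 16384^2 = 268435456
pixels per axis = 16384 * 192 = 3145728
total pixels = 3145728^2 = 9895604649984

9895604649984 pixels


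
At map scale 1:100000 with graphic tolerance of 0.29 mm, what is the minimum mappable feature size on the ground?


ground = 0.29 mm * 100000 / 1000 = 29.0 m

29.0 m


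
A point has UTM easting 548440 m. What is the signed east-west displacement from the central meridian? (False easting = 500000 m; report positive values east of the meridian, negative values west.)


displacement = 548440 - 500000 = 48440 m

48440 m


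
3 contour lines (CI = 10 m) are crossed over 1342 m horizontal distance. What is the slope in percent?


elevation change = 3 * 10 = 30 m
slope = 30 / 1342 * 100 = 2.2%

2.2%


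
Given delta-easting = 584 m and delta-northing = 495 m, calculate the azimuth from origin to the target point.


az = atan2(584, 495) = 49.7 deg
adjusted to 0-360: 49.7 degrees

49.7 degrees


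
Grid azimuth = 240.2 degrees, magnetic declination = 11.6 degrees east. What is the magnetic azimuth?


magnetic azimuth = grid azimuth - declination (east +ve)
mag_az = 240.2 - 11.6 = 228.6 degrees

228.6 degrees


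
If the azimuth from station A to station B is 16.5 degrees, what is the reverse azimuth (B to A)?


back azimuth = (16.5 + 180) mod 360 = 196.5 degrees

196.5 degrees


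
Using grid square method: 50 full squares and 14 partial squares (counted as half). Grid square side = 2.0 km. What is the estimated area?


effective squares = 50 + 14 * 0.5 = 57.0
area = 57.0 * 4.0 = 228.0 km^2

228.0 km^2


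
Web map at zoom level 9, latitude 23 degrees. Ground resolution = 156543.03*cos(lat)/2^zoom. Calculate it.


res = 156543.03 * cos(23) / 2^9 = 156543.03 * 0.92050485 / 512 = 281.44 m/pixel

281.44 m/pixel


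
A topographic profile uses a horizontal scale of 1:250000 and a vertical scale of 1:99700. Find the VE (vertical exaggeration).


VE = horizontal_scale / vertical_scale = 250000 / 99700 ≈ 2.5

2.5x


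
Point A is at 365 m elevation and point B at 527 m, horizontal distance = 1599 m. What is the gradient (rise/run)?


gradient = (527 - 365) / 1599 = 162 / 1599 = 0.1013

0.1013


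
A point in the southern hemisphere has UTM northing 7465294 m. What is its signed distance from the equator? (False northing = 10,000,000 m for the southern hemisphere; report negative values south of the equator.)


For southern: actual = 7465294 - 10000000 = -2534706 m

-2534706 m


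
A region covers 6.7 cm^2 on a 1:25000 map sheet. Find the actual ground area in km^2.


ground_area = 6.7 * (25000/100)^2 = 418750.0 m^2 = 0.41875 km^2 ≈ 0.419 km^2

0.419 km^2


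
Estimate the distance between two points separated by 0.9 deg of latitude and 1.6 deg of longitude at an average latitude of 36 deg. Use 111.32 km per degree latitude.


dlat_km = 0.9 * 111.32 = 100.188
dlon_km = 1.6 * 111.32 * cos(36) ≈ 144.096
dist = sqrt(100.188^2 + 144.096^2) ≈ 175.5 km

175.5 km


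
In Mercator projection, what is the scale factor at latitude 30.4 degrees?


SF = 1 / cos(30.4) = 1 / 0.862514 = 1.159

1.159


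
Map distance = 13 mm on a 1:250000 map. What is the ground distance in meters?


ground = 13 mm * 250000 / 1000 = 3250.0 m

3250.0 m


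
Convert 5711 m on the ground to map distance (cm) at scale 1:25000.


map_cm = 5711 * 100 / 25000 = 22.844 cm ≈ 22.84 cm

22.84 cm


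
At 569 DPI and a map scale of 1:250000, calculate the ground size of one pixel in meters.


pixel_cm = 2.54 / 569 ≈ 0.004464 cm
ground = pixel_cm * 250000 / 100 = 2.54 * 250000 / (569 * 100) = 635000 / 56900 ≈ 11.16 m

11.16 m


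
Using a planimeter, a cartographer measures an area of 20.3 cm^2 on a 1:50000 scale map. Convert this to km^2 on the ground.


ground_area = 20.3 * (50000/100)^2 = 5075000.0 m^2 = 5.075 km^2

5.075 km^2


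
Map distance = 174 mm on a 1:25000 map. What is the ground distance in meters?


ground = 174 mm * 25000 / 1000 = 4350.0 m

4350.0 m


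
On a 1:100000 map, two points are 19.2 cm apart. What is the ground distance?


ground = 19.2 cm * 100000 / 100 = 19200.0 m = 19.2 km

19.2 km


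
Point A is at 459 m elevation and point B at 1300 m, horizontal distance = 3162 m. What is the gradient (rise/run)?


gradient = (1300 - 459) / 3162 = 841 / 3162 = 0.266

0.266


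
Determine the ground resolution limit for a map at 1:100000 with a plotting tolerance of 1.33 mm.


ground = 1.33 mm * 100000 / 1000 = 133.0 m

133.0 m


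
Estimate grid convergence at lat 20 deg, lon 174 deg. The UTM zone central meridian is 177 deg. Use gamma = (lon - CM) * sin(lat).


gamma = (174 - 177) * sin(20) = -3 * 0.34202 = -1.026 degrees

-1.026 degrees


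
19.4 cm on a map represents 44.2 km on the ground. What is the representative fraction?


ground = 44.2 km = 4420000 cm; RF denominator = ground / map = 4420000 / 19.4 ≈ 227835; RF = 1:227835

1:227835


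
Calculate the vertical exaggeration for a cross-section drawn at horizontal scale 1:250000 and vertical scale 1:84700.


VE = horizontal_scale / vertical_scale = 250000 / 84700 ≈ 3.0

3.0x


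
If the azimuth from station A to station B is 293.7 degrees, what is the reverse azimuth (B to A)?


back azimuth = (293.7 + 180) mod 360 = 113.7 degrees

113.7 degrees


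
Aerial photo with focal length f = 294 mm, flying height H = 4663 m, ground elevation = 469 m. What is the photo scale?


scale = f / (H - h) = 294 mm / 4194 m = 294 / 4194000 = 1:14265

1:14265


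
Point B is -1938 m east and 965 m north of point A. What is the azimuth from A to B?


az = atan2(-1938, 965) = -63.5 deg
adjusted to 0-360: 296.5 degrees

296.5 degrees


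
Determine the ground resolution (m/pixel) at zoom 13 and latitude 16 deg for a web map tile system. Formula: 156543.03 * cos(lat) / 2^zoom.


res = 156543.03 * cos(16) / 2^13 = 156543.03 * 0.9612617 / 8192 = 18.37 m/pixel

18.37 m/pixel


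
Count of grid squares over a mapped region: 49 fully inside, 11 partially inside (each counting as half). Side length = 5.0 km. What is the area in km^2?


effective squares = 49 + 11 * 0.5 = 54.5
area = 54.5 * 25.0 = 1362.5 km^2

1362.5 km^2


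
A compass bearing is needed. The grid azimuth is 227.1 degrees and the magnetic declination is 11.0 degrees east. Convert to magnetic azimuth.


magnetic azimuth = grid azimuth - declination (east +ve)
mag_az = 227.1 - 11.0 = 216.1 degrees

216.1 degrees


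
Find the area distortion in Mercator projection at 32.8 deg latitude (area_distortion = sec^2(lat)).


area_distortion = 1/cos^2(32.8) = 1.415

1.415


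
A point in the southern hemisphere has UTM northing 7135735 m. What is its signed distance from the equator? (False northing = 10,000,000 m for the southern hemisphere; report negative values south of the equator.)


For southern: actual = 7135735 - 10000000 = -2864265 m

-2864265 m


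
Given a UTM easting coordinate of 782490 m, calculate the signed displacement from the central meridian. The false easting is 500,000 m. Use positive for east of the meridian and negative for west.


displacement = 782490 - 500000 = 282490 m

282490 m


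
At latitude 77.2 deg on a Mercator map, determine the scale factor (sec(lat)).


SF = 1 / cos(77.2) = 1 / 0.221548 = 4.514

4.514


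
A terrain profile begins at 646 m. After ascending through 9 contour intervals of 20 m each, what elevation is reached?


elevation = 646 + 9 * 20 = 826 m

826 m


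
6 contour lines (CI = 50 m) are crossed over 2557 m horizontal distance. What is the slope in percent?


elevation change = 6 * 50 = 300 m
slope = 300 / 2557 * 100 = 11.7%

11.7%


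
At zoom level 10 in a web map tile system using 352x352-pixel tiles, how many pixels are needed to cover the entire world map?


tiles per axis = 2^10 = 1024
total tiles = 1024^2 = 1048576
pixels per axis = 1024 * 352 = 360448
total pixels = 360448^2 = 129922760704

129922760704 pixels


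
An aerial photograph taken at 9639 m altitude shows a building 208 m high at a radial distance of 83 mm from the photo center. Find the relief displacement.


d = h * r / H = 208 * 83 / 9639 = 1.79 mm

1.79 mm


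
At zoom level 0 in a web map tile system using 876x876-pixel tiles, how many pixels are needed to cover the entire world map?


tiles per axis = 2^0 = 1
total tiles = 1^2 = 1
pixels per axis = 1 * 876 = 876
total pixels = 876^2 = 767376

767376 pixels


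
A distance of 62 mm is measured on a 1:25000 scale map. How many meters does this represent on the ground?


ground = 62 mm * 25000 / 1000 = 1550.0 m

1550.0 m


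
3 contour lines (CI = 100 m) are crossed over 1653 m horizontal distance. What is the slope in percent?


elevation change = 3 * 100 = 300 m
slope = 300 / 1653 * 100 = 18.1%

18.1%


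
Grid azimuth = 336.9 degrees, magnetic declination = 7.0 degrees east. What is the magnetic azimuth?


magnetic azimuth = grid azimuth - declination (east +ve)
mag_az = 336.9 - 7.0 = 329.9 degrees

329.9 degrees


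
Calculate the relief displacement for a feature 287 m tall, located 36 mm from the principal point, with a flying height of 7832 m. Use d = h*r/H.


d = h * r / H = 287 * 36 / 7832 = 1.32 mm

1.32 mm


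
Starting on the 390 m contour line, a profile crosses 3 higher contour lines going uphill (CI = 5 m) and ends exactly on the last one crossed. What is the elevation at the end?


elevation = 390 + 3 * 5 = 405 m

405 m


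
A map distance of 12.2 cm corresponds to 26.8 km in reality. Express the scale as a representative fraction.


ground = 26.8 km = 2680000 cm; RF denominator = ground / map = 2680000 / 12.2 ≈ 219672; RF = 1:219672

1:219672


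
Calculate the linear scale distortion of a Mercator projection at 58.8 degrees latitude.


SF = 1 / cos(58.8) = 1 / 0.518027 = 1.93

1.93


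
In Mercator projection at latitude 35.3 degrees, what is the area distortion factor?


area_distortion = 1/cos^2(35.3) = 1.501

1.501


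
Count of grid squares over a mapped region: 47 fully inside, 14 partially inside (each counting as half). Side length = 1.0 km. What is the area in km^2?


effective squares = 47 + 14 * 0.5 = 54.0
area = 54.0 * 1.0 = 54.0 km^2

54.0 km^2


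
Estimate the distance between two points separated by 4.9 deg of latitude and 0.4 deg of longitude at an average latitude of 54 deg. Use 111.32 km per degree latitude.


dlat_km = 4.9 * 111.32 = 545.468
dlon_km = 0.4 * 111.32 * cos(54) ≈ 26.173
dist = sqrt(545.468^2 + 26.173^2) ≈ 546.1 km

546.1 km


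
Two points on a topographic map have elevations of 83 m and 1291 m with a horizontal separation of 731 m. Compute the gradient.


gradient = (1291 - 83) / 731 = 1208 / 731 = 1.6525

1.6525


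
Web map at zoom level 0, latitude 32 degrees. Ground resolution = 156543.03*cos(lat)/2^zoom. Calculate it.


res = 156543.03 * cos(32) / 2^0 = 156543.03 * 0.8480481 / 1 = 132756.02 m/pixel

132756.02 m/pixel


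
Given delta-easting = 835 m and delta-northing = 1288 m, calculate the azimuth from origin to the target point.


az = atan2(835, 1288) = 33.0 deg
adjusted to 0-360: 33.0 degrees

33.0 degrees


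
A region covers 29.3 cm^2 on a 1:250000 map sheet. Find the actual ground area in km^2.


ground_area = 29.3 * (250000/100)^2 = 183125000.0 m^2 = 183.125 km^2

183.125 km^2


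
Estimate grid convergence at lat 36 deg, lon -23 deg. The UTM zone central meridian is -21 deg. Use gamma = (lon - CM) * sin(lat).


gamma = (-23 - -21) * sin(36) = -2 * 0.587785 = -1.176 degrees

-1.176 degrees


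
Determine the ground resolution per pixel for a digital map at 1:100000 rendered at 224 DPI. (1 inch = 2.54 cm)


pixel_cm = 2.54 / 224 ≈ 0.011339 cm
ground = pixel_cm * 100000 / 100 = 2.54 * 100000 / (224 * 100) = 254000 / 22400 ≈ 11.34 m

11.34 m


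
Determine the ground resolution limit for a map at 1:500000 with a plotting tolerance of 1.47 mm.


ground = 1.47 mm * 500000 / 1000 = 735.0 m

735.0 m


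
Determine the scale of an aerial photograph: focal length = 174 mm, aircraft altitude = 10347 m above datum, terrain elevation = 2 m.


scale = f / (H - h) = 174 mm / 10345 m = 174 / 10345000 = 1:59454

1:59454


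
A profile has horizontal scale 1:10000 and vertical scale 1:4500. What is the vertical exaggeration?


VE = horizontal_scale / vertical_scale = 10000 / 4500 ≈ 2.2

2.2x


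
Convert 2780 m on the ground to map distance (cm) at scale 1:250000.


map_cm = 2780 * 100 / 250000 = 1.112 cm ≈ 1.11 cm

1.11 cm


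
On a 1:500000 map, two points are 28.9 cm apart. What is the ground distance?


ground = 28.9 cm * 500000 / 100 = 144500.0 m = 144.5 km

144.5 km


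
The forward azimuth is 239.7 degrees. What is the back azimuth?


back azimuth = (239.7 + 180) mod 360 = 59.7 degrees

59.7 degrees


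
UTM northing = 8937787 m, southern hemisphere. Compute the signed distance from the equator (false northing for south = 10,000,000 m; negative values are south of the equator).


For southern: actual = 8937787 - 10000000 = -1062213 m

-1062213 m


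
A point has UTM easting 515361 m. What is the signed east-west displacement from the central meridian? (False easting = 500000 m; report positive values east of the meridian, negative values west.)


displacement = 515361 - 500000 = 15361 m

15361 m


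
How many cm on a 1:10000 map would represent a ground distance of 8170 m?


map_cm = 8170 * 100 / 10000 = 81.7 cm

81.7 cm


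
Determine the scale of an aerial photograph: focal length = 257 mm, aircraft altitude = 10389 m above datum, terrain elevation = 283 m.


scale = f / (H - h) = 257 mm / 10106 m = 257 / 10106000 = 1:39323

1:39323


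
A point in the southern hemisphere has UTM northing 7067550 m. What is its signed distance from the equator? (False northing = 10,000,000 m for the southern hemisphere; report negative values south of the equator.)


For southern: actual = 7067550 - 10000000 = -2932450 m

-2932450 m


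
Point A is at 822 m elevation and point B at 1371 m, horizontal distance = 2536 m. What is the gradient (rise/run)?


gradient = (1371 - 822) / 2536 = 549 / 2536 = 0.2165

0.2165


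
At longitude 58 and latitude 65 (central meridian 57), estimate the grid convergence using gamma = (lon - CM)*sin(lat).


gamma = (58 - 57) * sin(65) = 1 * 0.906308 = 0.906 degrees

0.906 degrees


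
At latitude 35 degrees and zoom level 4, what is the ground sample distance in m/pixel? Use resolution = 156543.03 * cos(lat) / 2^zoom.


res = 156543.03 * cos(35) / 2^4 = 156543.03 * 0.81915204 / 16 = 8014.53 m/pixel

8014.53 m/pixel


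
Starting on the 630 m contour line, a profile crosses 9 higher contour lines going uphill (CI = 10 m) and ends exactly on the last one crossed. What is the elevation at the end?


elevation = 630 + 9 * 10 = 720 m

720 m


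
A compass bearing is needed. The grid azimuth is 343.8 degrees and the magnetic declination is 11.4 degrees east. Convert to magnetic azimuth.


magnetic azimuth = grid azimuth - declination (east +ve)
mag_az = 343.8 - 11.4 = 332.4 degrees

332.4 degrees


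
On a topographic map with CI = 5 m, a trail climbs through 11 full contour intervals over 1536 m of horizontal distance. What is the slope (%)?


elevation change = 11 * 5 = 55 m
slope = 55 / 1536 * 100 = 3.6%

3.6%


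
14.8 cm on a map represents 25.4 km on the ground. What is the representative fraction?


ground = 25.4 km = 2540000 cm; RF denominator = ground / map = 2540000 / 14.8 ≈ 171622; RF = 1:171622

1:171622


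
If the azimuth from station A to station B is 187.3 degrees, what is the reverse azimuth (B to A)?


back azimuth = (187.3 + 180) mod 360 = 7.3 degrees

7.3 degrees


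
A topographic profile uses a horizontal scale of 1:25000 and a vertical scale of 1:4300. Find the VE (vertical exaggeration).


VE = horizontal_scale / vertical_scale = 25000 / 4300 ≈ 5.8

5.8x
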